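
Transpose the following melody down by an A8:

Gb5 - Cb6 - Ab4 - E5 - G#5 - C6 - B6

Gbb4 Cbb5 Abb3 Eb4 G4 Cb5 Bb5

Gb5 becomes Gbb4
Cb6 becomes Cbb5
Ab4 becomes Abb3
E5 becomes Eb4
G#5 becomes G4
C6 becomes Cb5
B6 becomes Bb5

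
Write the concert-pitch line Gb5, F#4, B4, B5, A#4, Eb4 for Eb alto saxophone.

Written C4 sounds as Eb3 on the Eb alto saxophone, so concert pitches are written a major sixth up.
Gb5 → Eb6
F#4 → D#5
B4 → G#5
B5 → G#6
A#4 → F##5
Eb4 → C5

Eb6 D#5 G#5 G#6 F##5 C5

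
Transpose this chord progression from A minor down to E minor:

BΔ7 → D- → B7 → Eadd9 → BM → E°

A minor down to E minor is a perfect fourth; each chord root moves by that interval while the quality stays the same.
BΔ7: root B down a perfect fourth → F#, giving F#Δ7.
D-: root D down a perfect fourth → A, giving A-.
B7: root B down a perfect fourth → F#, giving F#7.
Eadd9: root E down a perfect fourth → B, giving Badd9.
BM: root B down a perfect fourth → F#, giving F#M.
E°: root E down a perfect fourth → B, giving B°.

F#Δ7 A- F#7 Badd9 F#M B°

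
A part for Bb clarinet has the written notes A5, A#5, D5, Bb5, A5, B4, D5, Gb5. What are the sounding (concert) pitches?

Written C4 on the Bb clarinet sounds as Bb3, a major second lower; apply that shift to every note.
A5 → G5
A#5 → G#5
D5 → C5
Bb5 → Ab5
A5 → G5
B4 → A4
D5 → C5
Gb5 → Fb5

G5 G#5 C5 Ab5 G5 A4 C5 Fb5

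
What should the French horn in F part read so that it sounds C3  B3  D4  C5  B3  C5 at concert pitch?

G3 F#4 A4 G5 F#4 G5

Written C4 sounds as F3 on the French horn in F, so concert pitches are written a perfect fifth up.
C3 becomes G3
B3 becomes F#4
D4 becomes A4
C5 becomes G5
B3 becomes F#4
C5 becomes G5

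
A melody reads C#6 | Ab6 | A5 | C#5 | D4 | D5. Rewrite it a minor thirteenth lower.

E#4 C5 C#4 E#3 F#2 F#3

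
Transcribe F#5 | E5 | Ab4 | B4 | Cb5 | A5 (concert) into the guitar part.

The guitar sounds a perfect octave below written, so the written part must be a perfect octave above concert — transpose each note up.
F#5 gives F#6
E5 gives E6
Ab4 gives Ab5
B4 gives B5
Cb5 gives Cb6
A5 gives A6

F#6 E6 Ab5 B5 Cb6 A6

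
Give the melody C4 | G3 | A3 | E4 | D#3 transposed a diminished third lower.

A#3 E#3 F##3 C##4 B##2

C4 down a diminished third is A#3.
G3: a third down reaches E, and 2 semitones makes it E#3.
A3: a third down reaches F, and 2 semitones makes it F##3.
E4: a third down reaches C, and 2 semitones makes it C##4.
D#3: a third down reaches B, and 2 semitones makes it B##2.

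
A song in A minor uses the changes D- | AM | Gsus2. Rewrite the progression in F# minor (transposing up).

A minor up to F# minor is a major sixth; each chord root moves by that interval while the quality stays the same.
D-: root D up a major sixth → B, giving B-.
AM: root A up a major sixth → F#, giving F#M.
Gsus2: root G up a major sixth → E, giving Esus2.

B- F#M Esus2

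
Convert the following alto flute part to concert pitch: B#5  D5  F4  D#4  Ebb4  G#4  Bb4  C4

F##5 A4 C4 A#3 Bbb3 D#4 F4 G3

The alto flute sounds a perfect fourth below written, so transpose each written note down a perfect fourth.
B#5 to F##5
D5 to A4
F4 to C4
D#4 to A#3
Ebb4 to Bbb3
G#4 to D#4
Bb4 to F4
C4 to G3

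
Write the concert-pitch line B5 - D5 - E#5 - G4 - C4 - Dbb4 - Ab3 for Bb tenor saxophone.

C#7 E6 F##6 A5 D5 Ebb5 Bb4

The Bb tenor saxophone sounds a major ninth below written, so the written part must be a major ninth above concert — transpose each note up.
B5 gives C#7
D5 gives E6
E#5 gives F##6
G4 gives A5
C4 gives D5
Dbb4 gives Ebb5
Ab3 gives Bb4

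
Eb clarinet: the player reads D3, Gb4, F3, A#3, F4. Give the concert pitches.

The Eb clarinet sounds a minor third above written, so transpose each written note up a minor third.
D3 gives F3
Gb4 gives Bbb4
F3 gives Ab3
A#3 gives C#4
F4 gives Ab4

F3 Bbb4 Ab3 C#4 Ab4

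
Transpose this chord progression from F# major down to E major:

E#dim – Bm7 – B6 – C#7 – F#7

F# major down to E major is a major second; each chord root moves by that interval while the quality stays the same.
E#dim: root E# down a major second → D#, giving D#dim.
Bm7: root B down a major second → A, giving Am7.
B6: root B down a major second → A, giving A6.
C#7: root C# down a major second → B, giving B7.
F#7: root F# down a major second → E, giving E7.

D#dim Am7 A6 B7 E7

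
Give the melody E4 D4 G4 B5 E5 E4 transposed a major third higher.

G#4 F#4 B4 D#6 G#5 G#4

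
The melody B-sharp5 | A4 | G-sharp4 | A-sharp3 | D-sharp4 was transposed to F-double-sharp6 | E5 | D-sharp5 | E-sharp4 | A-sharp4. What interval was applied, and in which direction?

up a perfect fifth

From B#5 to F##6 is 5 letter names — a fifth of some quality.
B#5 to F##6 is 7 semitones, which makes it a perfect fifth; the second version is higher, so the direction is up.
Checking another pair — D#4 → A#4 — gives the same interval.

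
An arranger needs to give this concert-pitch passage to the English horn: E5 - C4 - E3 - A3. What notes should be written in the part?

B5 G4 B3 E4

Written C4 sounds as F3 on the English horn, so concert pitches are written a perfect fifth up.
E5 → B5
C4 → G4
E3 → B3
A3 → E4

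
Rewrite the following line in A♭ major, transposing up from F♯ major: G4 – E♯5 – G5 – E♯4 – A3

Bbb4 G5 Bbb5 G4 Cb4

From F♯ up to A♭ is a diminished third; apply that to each pitch.
G4 becomes Bbb4
E#5 becomes G5
G5 becomes Bbb5
E#4 becomes G4
A3 becomes Cb4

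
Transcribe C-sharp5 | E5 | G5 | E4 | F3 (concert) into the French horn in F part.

G#5 B5 D6 B4 C4

The French horn in F sounds a perfect fifth below written, so the written part must be a perfect fifth above concert — transpose each note up.
C#5 to G#5
E5 to B5
G5 to D6
E4 to B4
F3 to C4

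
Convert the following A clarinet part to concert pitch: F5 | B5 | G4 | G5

D5 G#5 E4 E5

The A clarinet sounds a minor third below written, so transpose each written note down a minor third.
F5 becomes D5
B5 becomes G#5
G4 becomes E4
G5 becomes E5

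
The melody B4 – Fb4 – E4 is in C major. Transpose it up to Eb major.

C major to Eb major up is a minor third, so every note moves up by that interval.
B4 becomes D5
Fb4 becomes Abb4
E4 becomes G4

D5 Abb4 G4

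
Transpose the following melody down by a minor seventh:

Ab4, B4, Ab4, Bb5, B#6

Bb3 C#4 Bb3 C5 C##6

Ab4: a seventh down reaches B, and 10 semitones makes it Bb3.
B4: a seventh down reaches C, and 10 semitones makes it C#4.
Ab4: a seventh down reaches B, and 10 semitones makes it Bb3.
Bb5 down a minor seventh is C5.
B#6: a seventh down reaches C, and 10 semitones makes it C##6.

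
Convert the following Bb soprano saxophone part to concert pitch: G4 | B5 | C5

The Bb soprano saxophone sounds a major second below written, so transpose each written note down a major second.
G4 to F4
B5 to A5
C5 to Bb4

F4 A5 Bb4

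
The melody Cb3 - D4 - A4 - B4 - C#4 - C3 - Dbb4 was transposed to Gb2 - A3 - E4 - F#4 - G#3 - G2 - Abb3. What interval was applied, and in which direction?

down a perfect fourth

From Cb3 to Gb2 is 4 letter names — a fourth of some quality.
Gb2 to Cb3 is 5 semitones, which makes it a perfect fourth; the second version is lower, so the direction is down.
Checking another pair — Dbb4 → Abb3 — gives the same interval.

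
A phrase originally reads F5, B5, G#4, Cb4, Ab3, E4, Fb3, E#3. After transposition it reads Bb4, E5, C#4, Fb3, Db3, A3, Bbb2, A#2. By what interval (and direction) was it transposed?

down a perfect fifth

From F5 to Bb4 is 5 letter names — a fifth of some quality.
Bb4 to F5 is 7 semitones, which makes it a perfect fifth; the second version is lower, so the direction is down.
Checking another pair — E#3 → A#2 — gives the same interval.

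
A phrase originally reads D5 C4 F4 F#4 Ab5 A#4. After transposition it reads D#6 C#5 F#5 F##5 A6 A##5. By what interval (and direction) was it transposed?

Take the first pair: D5 → D#6. D to D spans 8 letter names, so the interval is some kind of octave.
D5 to D#6 is 13 semitones, which makes it an augmented octave; the second version is higher, so the direction is up.
Checking another pair — A#4 → A##5 — gives the same interval.

up an augmented octave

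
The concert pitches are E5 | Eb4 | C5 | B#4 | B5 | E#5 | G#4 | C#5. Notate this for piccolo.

E4 Eb3 C4 B#3 B4 E#4 G#3 C#4

Written C4 sounds as C5 on the piccolo, so concert pitches are written a perfect octave down.
E5 becomes E4
Eb4 becomes Eb3
C5 becomes C4
B#4 becomes B#3
B5 becomes B4
E#5 becomes E#4
G#4 becomes G#3
C#5 becomes C#4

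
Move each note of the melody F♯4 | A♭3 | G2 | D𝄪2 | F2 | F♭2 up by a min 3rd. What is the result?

A4 Cb4 Bb2 F##2 Ab2 Abb2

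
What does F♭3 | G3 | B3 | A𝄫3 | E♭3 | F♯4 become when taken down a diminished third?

D3 E#3 G##3 F3 C#3 D##4

Fb3 becomes D3
G3 becomes E#3
B3 becomes G##3
Abb3 becomes F3
Eb3 becomes C#3
F#4 becomes D##4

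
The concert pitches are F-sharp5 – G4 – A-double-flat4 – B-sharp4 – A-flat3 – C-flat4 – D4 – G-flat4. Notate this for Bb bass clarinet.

G#6 A5 Bbb5 C##6 Bb4 Db5 E5 Ab5

The Bb bass clarinet sounds a major ninth below written, so the written part must be a major ninth above concert — transpose each note up.
F#5 gives G#6
G4 gives A5
Abb4 gives Bbb5
B#4 gives C##6
Ab3 gives Bb4
Cb4 gives Db5
D4 gives E5
Gb4 gives Ab5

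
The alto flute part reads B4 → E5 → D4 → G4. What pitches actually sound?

Written C4 on the alto flute sounds as G3, a perfect fourth lower; apply that shift to every note.
B4 to F#4
E5 to B4
D4 to A3
G4 to D4

F#4 B4 A3 D4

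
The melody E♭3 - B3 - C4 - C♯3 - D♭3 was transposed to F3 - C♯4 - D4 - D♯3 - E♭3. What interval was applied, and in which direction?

up a major second

From Eb3 to F3 is 2 letter names — a second of some quality.
Eb3 to F3 is 2 semitones, which makes it a major second; the second version is higher, so the direction is up.
Checking another pair — Db3 → Eb3 — gives the same interval.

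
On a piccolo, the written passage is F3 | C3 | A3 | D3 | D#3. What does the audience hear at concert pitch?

F4 C4 A4 D4 D#4

Written C4 on the piccolo sounds as C5, a perfect octave higher; apply that shift to every note.
F3 gives F4
C3 gives C4
A3 gives A4
D3 gives D4
D#3 gives D#4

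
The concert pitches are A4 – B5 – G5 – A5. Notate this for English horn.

E5 F#6 D6 E6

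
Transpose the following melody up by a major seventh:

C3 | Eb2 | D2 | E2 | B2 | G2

B3 D3 C#3 D#3 A#3 F#3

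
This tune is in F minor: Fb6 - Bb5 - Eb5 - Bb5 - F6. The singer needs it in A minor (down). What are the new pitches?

From F down to A is a minor sixth; apply that to each pitch.
Fb6 → Ab5
Bb5 → D5
Eb5 → G4
Bb5 → D5
F6 → A5

Ab5 D5 G4 D5 A5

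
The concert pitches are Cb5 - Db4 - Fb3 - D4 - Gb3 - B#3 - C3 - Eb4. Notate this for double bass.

Cb6 Db5 Fb4 D5 Gb4 B#4 C4 Eb5

The double bass sounds a perfect octave below written, so the written part must be a perfect octave above concert — transpose each note up.
Cb5 -> Cb6
Db4 -> Db5
Fb3 -> Fb4
D4 -> D5
Gb3 -> Gb4
B#3 -> B#4
C3 -> C4
Eb4 -> Eb5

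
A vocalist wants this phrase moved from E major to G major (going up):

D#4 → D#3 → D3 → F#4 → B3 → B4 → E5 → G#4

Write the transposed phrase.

From E up to G is a minor third; apply that to each pitch.
D#4 becomes F#4
D#3 becomes F#3
D3 becomes F3
F#4 becomes A4
B3 becomes D4
B4 becomes D5
E5 becomes G5
G#4 becomes B4

F#4 F#3 F3 A4 D4 D5 G5 B4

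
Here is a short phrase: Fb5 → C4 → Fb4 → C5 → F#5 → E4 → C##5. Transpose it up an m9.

Gbb6 Db5 Gbb5 Db6 G6 F5 D#6

Fb5 up a minor ninth is Gbb6.
C4: a ninth up reaches D, and 13 semitones makes it Db5.
Fb4 up a minor ninth is Gbb5.
C5 up a minor ninth is Db6.
F#5: a ninth up reaches G, and 13 semitones makes it G6.
E4: a ninth up reaches F, and 13 semitones makes it F5.
A minor ninth up from C##5 gives D#6.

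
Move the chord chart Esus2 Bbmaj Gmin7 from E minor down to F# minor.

F#sus2 Cmaj Amin7

E minor down to F# minor is a minor seventh; each chord root moves by that interval while the quality stays the same.
Esus2: root E down a minor seventh → F#, giving F#sus2.
Bbmaj: root Bb down a minor seventh → C, giving Cmaj.
Gmin7: root G down a minor seventh → A, giving Amin7.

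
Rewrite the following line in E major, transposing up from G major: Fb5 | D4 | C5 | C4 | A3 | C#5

Db6 B4 A5 A4 F#4 A#5

G major to E major up is a major sixth, so every note moves up by that interval.
Fb5 to Db6
D4 to B4
C5 to A5
C4 to A4
A3 to F#4
C#5 to A#5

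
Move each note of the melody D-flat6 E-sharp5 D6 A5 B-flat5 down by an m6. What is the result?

F5 G##4 F#5 C#5 D5

A minor sixth down from Db6 gives F5.
E#5 down a minor sixth is G##4.
D6 down a minor sixth is F#5.
A minor sixth down from A5 gives C#5.
Bb5 down a minor sixth is D5.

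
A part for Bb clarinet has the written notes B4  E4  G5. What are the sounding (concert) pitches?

The Bb clarinet sounds a major second below written, so transpose each written note down a major second.
B4 -> A4
E4 -> D4
G5 -> F5

A4 D4 F5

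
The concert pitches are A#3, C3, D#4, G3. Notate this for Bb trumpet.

Written C4 sounds as Bb3 on the Bb trumpet, so concert pitches are written a major second up.
A#3 -> B#3
C3 -> D3
D#4 -> E#4
G3 -> A3

B#3 D3 E#4 A3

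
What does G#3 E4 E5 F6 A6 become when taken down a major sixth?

G#3: a sixth down reaches B, and 9 semitones makes it B2.
A major sixth down from E4 gives G3.
E5 down a major sixth is G4.
F6: a sixth down reaches A, and 9 semitones makes it Ab5.
A6: a sixth down reaches C, and 9 semitones makes it C6.

B2 G3 G4 Ab5 C6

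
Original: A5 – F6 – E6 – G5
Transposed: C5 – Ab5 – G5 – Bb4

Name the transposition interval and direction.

Take the first pair: A5 → C5. A to C spans 6 letter names, so the interval is some kind of sixth.
C5 to A5 is 9 semitones, which makes it a major sixth; the second version is lower, so the direction is down.
Checking another pair — G5 → Bb4 — gives the same interval.

down a major sixth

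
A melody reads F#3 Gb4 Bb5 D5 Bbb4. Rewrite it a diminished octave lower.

F#3 → F##2
Gb4 → G3
Bb5 → B4
D5 → D#4
Bbb4 → Bb3

F##2 G3 B4 D#4 Bb3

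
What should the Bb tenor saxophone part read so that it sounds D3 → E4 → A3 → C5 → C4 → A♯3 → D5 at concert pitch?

E4 F#5 B4 D6 D5 B#4 E6

The Bb tenor saxophone sounds a major ninth below written, so the written part must be a major ninth above concert — transpose each note up.
D3 becomes E4
E4 becomes F#5
A3 becomes B4
C5 becomes D6
C4 becomes D5
A#3 becomes B#4
D5 becomes E6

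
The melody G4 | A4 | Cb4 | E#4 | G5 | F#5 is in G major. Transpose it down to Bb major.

From G down to Bb is a major sixth; apply that to each pitch.
G4 to Bb3
A4 to C4
Cb4 to Ebb3
E#4 to G#3
G5 to Bb4
F#5 to A4

Bb3 C4 Ebb3 G#3 Bb4 A4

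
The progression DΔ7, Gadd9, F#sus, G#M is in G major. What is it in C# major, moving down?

G#Δ7 C#add9 B#sus C##M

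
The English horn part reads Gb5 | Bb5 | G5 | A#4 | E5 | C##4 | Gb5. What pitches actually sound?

Cb5 Eb5 C5 D#4 A4 F##3 Cb5

Written C4 on the English horn sounds as F3, a perfect fifth lower; apply that shift to every note.
Gb5 becomes Cb5
Bb5 becomes Eb5
G5 becomes C5
A#4 becomes D#4
E5 becomes A4
C##4 becomes F##3
Gb5 becomes Cb5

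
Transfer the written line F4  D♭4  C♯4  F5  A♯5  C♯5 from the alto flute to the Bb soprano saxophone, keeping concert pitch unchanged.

First find concert pitch: the alto flute sounds a perfect fourth below written, so F4 D♭4 C♯4 F5 A♯5 C♯5 sounds C4 Ab3 G#3 C5 E#5 G#4.
Then write for Bb soprano saxophone: it sounds a major second below written, so the part must be a major second above concert.
C4 → D4
Ab3 → Bb3
G#3 → A#3
C5 → D5
E#5 → F##5
G#4 → A#4

D4 Bb3 A#3 D5 F##5 A#4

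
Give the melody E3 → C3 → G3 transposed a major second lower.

D3 Bb2 F3

E3 down a major second is D3.
A major second down from C3 gives Bb2.
A major second down from G3 gives F3.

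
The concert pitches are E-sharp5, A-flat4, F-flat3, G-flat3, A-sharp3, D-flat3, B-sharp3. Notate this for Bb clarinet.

F##5 Bb4 Gb3 Ab3 B#3 Eb3 C##4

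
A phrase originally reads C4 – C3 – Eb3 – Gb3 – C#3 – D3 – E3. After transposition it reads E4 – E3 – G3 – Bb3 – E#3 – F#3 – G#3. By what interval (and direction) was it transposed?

From C4 to E4 is 3 letter names — a third of some quality.
C4 to E4 is 4 semitones, which makes it a major third; the second version is higher, so the direction is up.
Checking another pair — E3 → G#3 — gives the same interval.

up a major third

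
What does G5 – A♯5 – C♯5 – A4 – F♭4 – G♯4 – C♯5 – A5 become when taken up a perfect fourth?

G5: a fourth up reaches C, and 5 semitones makes it C6.
A#5: a fourth up reaches D, and 5 semitones makes it D#6.
C#5: a fourth up reaches F, and 5 semitones makes it F#5.
A4 up a perfect fourth is D5.
Fb4 up a perfect fourth is Bbb4.
A perfect fourth up from G#4 gives C#5.
A perfect fourth up from C#5 gives F#5.
A5: a fourth up reaches D, and 5 semitones makes it D6.

C6 D#6 F#5 D5 Bbb4 C#5 F#5 D6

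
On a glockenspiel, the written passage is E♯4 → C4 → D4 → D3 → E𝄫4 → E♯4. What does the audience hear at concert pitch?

The glockenspiel sounds a perfect fifteenth above written, so transpose each written note up a perfect fifteenth.
E#4 gives E#6
C4 gives C6
D4 gives D6
D3 gives D5
Ebb4 gives Ebb6
E#4 gives E#6

E#6 C6 D6 D5 Ebb6 E#6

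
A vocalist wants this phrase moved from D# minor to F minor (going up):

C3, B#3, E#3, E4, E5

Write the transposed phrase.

Ebb3 D4 G3 Gb4 Gb5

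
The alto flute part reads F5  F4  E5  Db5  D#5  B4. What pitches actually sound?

C5 C4 B4 Ab4 A#4 F#4

The alto flute sounds a perfect fourth below written, so transpose each written note down a perfect fourth.
F5 to C5
F4 to C4
E5 to B4
Db5 to Ab4
D#5 to A#4
B4 to F#4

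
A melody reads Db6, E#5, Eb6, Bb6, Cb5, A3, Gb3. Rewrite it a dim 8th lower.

D5 E##4 E5 B5 C4 A#2 G2

A diminished octave down from Db6 gives D5.
A diminished octave down from E#5 gives E##4.
Eb6: an octave down reaches E, and 11 semitones makes it E5.
Bb6: an octave down reaches B, and 11 semitones makes it B5.
A diminished octave down from Cb5 gives C4.
A3 down a diminished octave is A#2.
Gb3: an octave down reaches G, and 11 semitones makes it G2.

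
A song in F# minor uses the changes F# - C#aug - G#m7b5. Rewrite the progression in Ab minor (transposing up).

Ab Ebaug Bbm7b5

F# minor up to Ab minor is a diminished third; each chord root moves by that interval while the quality stays the same.
F#: root F# up a diminished third → Ab, giving Ab.
C#aug: root C# up a diminished third → Eb, giving Ebaug.
G#m7b5: root G# up a diminished third → Bb, giving Bbm7b5.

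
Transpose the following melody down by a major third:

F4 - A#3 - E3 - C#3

F4: a third down reaches D, and 4 semitones makes it Db4.
A#3: a third down reaches F, and 4 semitones makes it F#3.
A major third down from E3 gives C3.
A major third down from C#3 gives A2.

Db4 F#3 C3 A2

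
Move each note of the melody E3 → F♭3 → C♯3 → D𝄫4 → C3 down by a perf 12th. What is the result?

A perfect twelfth down from E3 gives A1.
A perfect twelfth down from Fb3 gives Bbb1.
A perfect twelfth down from C#3 gives F#1.
Dbb4 down a perfect twelfth is Gbb2.
C3: a twelfth down reaches F, and 19 semitones makes it F1.

A1 Bbb1 F#1 Gbb2 F1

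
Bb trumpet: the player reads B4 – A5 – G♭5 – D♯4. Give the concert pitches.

Written C4 on the Bb trumpet sounds as Bb3, a major second lower; apply that shift to every note.
B4 → A4
A5 → G5
Gb5 → Fb5
D#4 → C#4

A4 G5 Fb5 C#4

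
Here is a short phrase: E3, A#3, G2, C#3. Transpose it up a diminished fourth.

Ab3 D4 Cb3 F3

E3 → Ab3
A#3 → D4
G2 → Cb3
C#3 → F3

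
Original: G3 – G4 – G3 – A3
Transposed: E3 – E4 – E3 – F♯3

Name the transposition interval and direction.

From G3 to E3 is 3 letter names — a third of some quality.
E3 to G3 is 3 semitones, which makes it a minor third; the second version is lower, so the direction is down.
Checking another pair — A3 → F#3 — gives the same interval.

down a minor third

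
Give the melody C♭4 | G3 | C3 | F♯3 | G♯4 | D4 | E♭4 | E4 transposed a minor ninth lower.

Bb2 F#2 B1 E#2 F##3 C#3 D3 D#3

Cb4: a ninth down reaches B, and 13 semitones makes it Bb2.
A minor ninth down from G3 gives F#2.
A minor ninth down from C3 gives B1.
F#3: a ninth down reaches E, and 13 semitones makes it E#2.
G#4: a ninth down reaches F, and 13 semitones makes it F##3.
A minor ninth down from D4 gives C#3.
A minor ninth down from Eb4 gives D3.
A minor ninth down from E4 gives D#3.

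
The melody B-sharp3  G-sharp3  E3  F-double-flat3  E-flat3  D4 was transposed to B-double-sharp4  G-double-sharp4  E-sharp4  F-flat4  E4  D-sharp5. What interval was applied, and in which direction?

From B#3 to B##4 is 8 letter names — an octave of some quality.
B#3 to B##4 is 13 semitones, which makes it an augmented octave; the second version is higher, so the direction is up.
Checking another pair — D4 → D#5 — gives the same interval.

up an augmented octave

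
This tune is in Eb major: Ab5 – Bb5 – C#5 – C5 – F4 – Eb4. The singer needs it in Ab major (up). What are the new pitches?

Db6 Eb6 F#5 F5 Bb4 Ab4

From Eb up to Ab is a perfect fourth; apply that to each pitch.
Ab5 -> Db6
Bb5 -> Eb6
C#5 -> F#5
C5 -> F5
F4 -> Bb4
Eb4 -> Ab4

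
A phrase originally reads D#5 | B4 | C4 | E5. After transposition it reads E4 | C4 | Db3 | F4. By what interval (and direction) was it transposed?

down a major seventh

From D#5 to E4 is 7 letter names — a seventh of some quality.
E4 to D#5 is 11 semitones, which makes it a major seventh; the second version is lower, so the direction is down.
Checking another pair — E5 → F4 — gives the same interval.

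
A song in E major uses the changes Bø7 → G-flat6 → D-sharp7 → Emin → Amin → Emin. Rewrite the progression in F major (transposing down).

E major down to F major is a major seventh; each chord root moves by that interval while the quality stays the same.
Bø7: root B down a major seventh → C, giving Cø7.
G-flat6: root G-flat down a major seventh → Abb, giving Abb6.
D-sharp7: root D-sharp down a major seventh → E, giving E7.
Emin: root E down a major seventh → F, giving Fmin.
Amin: root A down a major seventh → Bb, giving Bbmin.
Emin: root E down a major seventh → F, giving Fmin.

Cø7 Abb6 E7 Fmin Bbmin Fmin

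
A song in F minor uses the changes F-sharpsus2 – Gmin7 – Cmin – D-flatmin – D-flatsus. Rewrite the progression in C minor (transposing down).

F minor down to C minor is a perfect fourth; each chord root moves by that interval while the quality stays the same.
F-sharpsus2: root F-sharp down a perfect fourth → C#, giving C#sus2.
Gmin7: root G down a perfect fourth → D, giving Dmin7.
Cmin: root C down a perfect fourth → G, giving Gmin.
D-flatmin: root D-flat down a perfect fourth → Ab, giving Abmin.
D-flatsus: root D-flat down a perfect fourth → Ab, giving Absus.

C#sus2 Dmin7 Gmin Abmin Absus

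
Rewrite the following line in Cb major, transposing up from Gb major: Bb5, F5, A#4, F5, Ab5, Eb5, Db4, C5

Gb major to Cb major up is a perfect fourth, so every note moves up by that interval.
Bb5 to Eb6
F5 to Bb5
A#4 to D#5
F5 to Bb5
Ab5 to Db6
Eb5 to Ab5
Db4 to Gb4
C5 to F5

Eb6 Bb5 D#5 Bb5 Db6 Ab5 Gb4 F5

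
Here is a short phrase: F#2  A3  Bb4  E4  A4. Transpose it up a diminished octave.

F#2 to F3
A3 to Ab4
Bb4 to Bbb5
E4 to Eb5
A4 to Ab5

F3 Ab4 Bbb5 Eb5 Ab5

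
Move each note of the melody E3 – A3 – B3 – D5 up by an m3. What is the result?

E3: a third up reaches G, and 3 semitones makes it G3.
A3 up a minor third is C4.
B3 up a minor third is D4.
A minor third up from D5 gives F5.

G3 C4 D4 F5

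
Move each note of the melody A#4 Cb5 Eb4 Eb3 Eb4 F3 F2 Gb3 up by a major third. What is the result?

C##5 Eb5 G4 G3 G4 A3 A2 Bb3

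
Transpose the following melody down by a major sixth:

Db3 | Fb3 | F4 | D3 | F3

Fb2 Abb2 Ab3 F2 Ab2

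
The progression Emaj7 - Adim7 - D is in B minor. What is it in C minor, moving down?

Fmaj7 Bbdim7 Eb

B minor down to C minor is a major seventh; each chord root moves by that interval while the quality stays the same.
Emaj7: root E down a major seventh → F, giving Fmaj7.
Adim7: root A down a major seventh → Bb, giving Bbdim7.
D: root D down a major seventh → Eb, giving Eb.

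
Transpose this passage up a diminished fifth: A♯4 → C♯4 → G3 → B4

A#4 up a diminished fifth is E5.
C#4 up a diminished fifth is G4.
G3: a fifth up reaches D, and 6 semitones makes it Db4.
B4 up a diminished fifth is F5.

E5 G4 Db4 F5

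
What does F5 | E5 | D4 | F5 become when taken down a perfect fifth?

Bb4 A4 G3 Bb4

F5: a fifth down reaches B, and 7 semitones makes it Bb4.
E5 down a perfect fifth is A4.
A perfect fifth down from D4 gives G3.
A perfect fifth down from F5 gives Bb4.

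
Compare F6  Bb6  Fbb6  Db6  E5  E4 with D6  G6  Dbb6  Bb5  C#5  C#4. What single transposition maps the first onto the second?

down a minor third

Take the first pair: F6 → D6. F to D spans 3 letter names, so the interval is some kind of third.
D6 to F6 is 3 semitones, which makes it a minor third; the second version is lower, so the direction is down.
Checking another pair — E4 → C#4 — gives the same interval.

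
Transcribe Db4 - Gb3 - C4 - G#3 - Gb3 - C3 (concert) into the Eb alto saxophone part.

The Eb alto saxophone sounds a major sixth below written, so the written part must be a major sixth above concert — transpose each note up.
Db4 → Bb4
Gb3 → Eb4
C4 → A4
G#3 → E#4
Gb3 → Eb4
C3 → A3

Bb4 Eb4 A4 E#4 Eb4 A3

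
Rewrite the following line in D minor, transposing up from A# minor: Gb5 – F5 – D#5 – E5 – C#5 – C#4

Cbb6 Bbb5 G5 Ab5 F5 F4

From A# up to D is a diminished fourth; apply that to each pitch.
Gb5 becomes Cbb6
F5 becomes Bbb5
D#5 becomes G5
E5 becomes Ab5
C#5 becomes F5
C#4 becomes F4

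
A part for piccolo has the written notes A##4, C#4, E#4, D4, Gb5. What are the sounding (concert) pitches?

A##5 C#5 E#5 D5 Gb6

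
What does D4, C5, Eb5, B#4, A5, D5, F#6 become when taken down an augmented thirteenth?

An augmented thirteenth down from D4 gives Fb2.
An augmented thirteenth down from C5 gives Ebb3.
An augmented thirteenth down from Eb5 gives Gbb3.
B#4: a thirteenth down reaches D, and 22 semitones makes it D3.
A5: a thirteenth down reaches C, and 22 semitones makes it Cb4.
D5: a thirteenth down reaches F, and 22 semitones makes it Fb3.
F#6: a thirteenth down reaches A, and 22 semitones makes it Ab4.

Fb2 Ebb3 Gbb3 D3 Cb4 Fb3 Ab4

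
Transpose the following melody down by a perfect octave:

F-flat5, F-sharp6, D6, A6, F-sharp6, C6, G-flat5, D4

Fb5: an octave down reaches F, and 12 semitones makes it Fb4.
F#6: an octave down reaches F, and 12 semitones makes it F#5.
D6: an octave down reaches D, and 12 semitones makes it D5.
A6 down a perfect octave is A5.
F#6 down a perfect octave is F#5.
C6: an octave down reaches C, and 12 semitones makes it C5.
A perfect octave down from Gb5 gives Gb4.
D4: an octave down reaches D, and 12 semitones makes it D3.

Fb4 F#5 D5 A5 F#5 C5 Gb4 D3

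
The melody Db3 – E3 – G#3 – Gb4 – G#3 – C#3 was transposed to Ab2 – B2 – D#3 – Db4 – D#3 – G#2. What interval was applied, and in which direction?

From Db3 to Ab2 is 4 letter names — a fourth of some quality.
Ab2 to Db3 is 5 semitones, which makes it a perfect fourth; the second version is lower, so the direction is down.
Checking another pair — C#3 → G#2 — gives the same interval.

down a perfect fourth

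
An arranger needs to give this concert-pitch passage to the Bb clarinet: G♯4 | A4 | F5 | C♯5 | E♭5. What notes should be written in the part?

A#4 B4 G5 D#5 F5

Written C4 sounds as Bb3 on the Bb clarinet, so concert pitches are written a major second up.
G#4 gives A#4
A4 gives B4
F5 gives G5
C#5 gives D#5
Eb5 gives F5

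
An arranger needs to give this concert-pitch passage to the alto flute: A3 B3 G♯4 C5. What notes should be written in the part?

D4 E4 C#5 F5

Written C4 sounds as G3 on the alto flute, so concert pitches are written a perfect fourth up.
A3 -> D4
B3 -> E4
G#4 -> C#5
C5 -> F5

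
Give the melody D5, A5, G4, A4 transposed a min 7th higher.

C6 G6 F5 G5

A minor seventh up from D5 gives C6.
A minor seventh up from A5 gives G6.
G4 up a minor seventh is F5.
A4 up a minor seventh is G5.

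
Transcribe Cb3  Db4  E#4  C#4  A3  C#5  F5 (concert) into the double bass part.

Cb4 Db5 E#5 C#5 A4 C#6 F6

Written C4 sounds as C3 on the double bass, so concert pitches are written a perfect octave up.
Cb3 to Cb4
Db4 to Db5
E#4 to E#5
C#4 to C#5
A3 to A4
C#5 to C#6
F5 to F6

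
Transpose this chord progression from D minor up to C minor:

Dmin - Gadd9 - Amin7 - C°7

D minor up to C minor is a minor seventh; each chord root moves by that interval while the quality stays the same.
Dmin: root D up a minor seventh → C, giving Cmin.
Gadd9: root G up a minor seventh → F, giving Fadd9.
Amin7: root A up a minor seventh → G, giving Gmin7.
C°7: root C up a minor seventh → Bb, giving Bb°7.

Cmin Fadd9 Gmin7 Bb°7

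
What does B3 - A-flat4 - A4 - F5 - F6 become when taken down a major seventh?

C3 Bbb3 Bb3 Gb4 Gb5

B3 to C3
Ab4 to Bbb3
A4 to Bb3
F5 to Gb4
F6 to Gb5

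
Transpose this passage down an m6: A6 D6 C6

C#6 F#5 E5

A6 gives C#6
D6 gives F#5
C6 gives E5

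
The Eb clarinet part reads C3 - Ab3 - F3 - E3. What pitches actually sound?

Eb3 Cb4 Ab3 G3

The Eb clarinet sounds a minor third above written, so transpose each written note up a minor third.
C3 -> Eb3
Ab3 -> Cb4
F3 -> Ab3
E3 -> G3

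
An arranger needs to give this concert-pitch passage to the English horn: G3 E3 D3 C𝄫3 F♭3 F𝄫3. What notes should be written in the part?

The English horn sounds a perfect fifth below written, so the written part must be a perfect fifth above concert — transpose each note up.
G3 becomes D4
E3 becomes B3
D3 becomes A3
Cbb3 becomes Gbb3
Fb3 becomes Cb4
Fbb3 becomes Cbb4

D4 B3 A3 Gbb3 Cb4 Cbb4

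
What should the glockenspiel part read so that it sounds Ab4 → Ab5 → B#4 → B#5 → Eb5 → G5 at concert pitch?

The glockenspiel sounds a perfect fifteenth above written, so the written part must be a perfect fifteenth below concert — transpose each note down.
Ab4 -> Ab2
Ab5 -> Ab3
B#4 -> B#2
B#5 -> B#3
Eb5 -> Eb3
G5 -> G3

Ab2 Ab3 B#2 B#3 Eb3 G3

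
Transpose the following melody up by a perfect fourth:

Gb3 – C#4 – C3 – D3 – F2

Cb4 F#4 F3 G3 Bb2

Gb3: a fourth up reaches C, and 5 semitones makes it Cb4.
A perfect fourth up from C#4 gives F#4.
C3 up a perfect fourth is F3.
A perfect fourth up from D3 gives G3.
F2 up a perfect fourth is Bb2.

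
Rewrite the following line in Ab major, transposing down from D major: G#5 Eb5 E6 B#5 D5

D5 Bbb4 Bb5 F#5 Ab4

From D down to Ab is an augmented fourth; apply that to each pitch.
G#5 -> D5
Eb5 -> Bbb4
E6 -> Bb5
B#5 -> F#5
D5 -> Ab4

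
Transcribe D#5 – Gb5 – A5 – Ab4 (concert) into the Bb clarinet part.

E#5 Ab5 B5 Bb4

The Bb clarinet sounds a major second below written, so the written part must be a major second above concert — transpose each note up.
D#5 -> E#5
Gb5 -> Ab5
A5 -> B5
Ab4 -> Bb4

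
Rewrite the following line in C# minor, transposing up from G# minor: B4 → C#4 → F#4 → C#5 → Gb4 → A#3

E5 F#4 B4 F#5 Cb5 D#4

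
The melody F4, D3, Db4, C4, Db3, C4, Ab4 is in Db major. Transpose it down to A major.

C#4 A#2 A3 G#3 A2 G#3 E4

Db major to A major down is a diminished fourth, so every note moves down by that interval.
F4 becomes C#4
D3 becomes A#2
Db4 becomes A3
C4 becomes G#3
Db3 becomes A2
C4 becomes G#3
Ab4 becomes E4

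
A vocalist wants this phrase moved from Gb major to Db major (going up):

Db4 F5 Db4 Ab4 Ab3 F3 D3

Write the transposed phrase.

Ab4 C6 Ab4 Eb5 Eb4 C4 A3

Gb major to Db major up is a perfect fifth, so every note moves up by that interval.
Db4 to Ab4
F5 to C6
Db4 to Ab4
Ab4 to Eb5
Ab3 to Eb4
F3 to C4
D3 to A3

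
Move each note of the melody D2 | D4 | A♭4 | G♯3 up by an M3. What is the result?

F#2 F#4 C5 B#3

A major third up from D2 gives F#2.
D4 up a major third is F#4.
A major third up from Ab4 gives C5.
G#3: a third up reaches B, and 4 semitones makes it B#3.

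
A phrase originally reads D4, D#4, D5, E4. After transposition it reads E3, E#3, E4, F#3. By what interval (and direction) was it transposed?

down a minor seventh

From D4 to E3 is 7 letter names — a seventh of some quality.
E3 to D4 is 10 semitones, which makes it a minor seventh; the second version is lower, so the direction is down.
Checking another pair — E4 → F#3 — gives the same interval.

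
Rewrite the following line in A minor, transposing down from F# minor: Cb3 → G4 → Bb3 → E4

Ebb2 Bb3 Db3 G3

F# minor to A minor down is a major sixth, so every note moves down by that interval.
Cb3 becomes Ebb2
G4 becomes Bb3
Bb3 becomes Db3
E4 becomes G3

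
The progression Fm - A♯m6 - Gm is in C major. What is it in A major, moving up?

C major up to A major is a major sixth; each chord root moves by that interval while the quality stays the same.
Fm: root F up a major sixth → D, giving Dm.
A♯m6: root A♯ up a major sixth → F##, giving F##m6.
Gm: root G up a major sixth → E, giving Em.

Dm F##m6 Em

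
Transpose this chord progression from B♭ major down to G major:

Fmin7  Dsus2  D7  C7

B♭ major down to G major is a minor third; each chord root moves by that interval while the quality stays the same.
Fmin7: root F down a minor third → D, giving Dmin7.
Dsus2: root D down a minor third → B, giving Bsus2.
D7: root D down a minor third → B, giving B7.
C7: root C down a minor third → A, giving A7.

Dmin7 Bsus2 B7 A7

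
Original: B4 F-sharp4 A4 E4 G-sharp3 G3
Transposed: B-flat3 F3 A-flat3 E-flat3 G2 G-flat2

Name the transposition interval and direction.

From B4 to Bb3 is 8 letter names — an octave of some quality.
Bb3 to B4 is 13 semitones, which makes it an augmented octave; the second version is lower, so the direction is down.
Checking another pair — G3 → Gb2 — gives the same interval.

down an augmented octave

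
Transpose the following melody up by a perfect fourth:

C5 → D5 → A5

F5 G5 D6

C5 becomes F5
D5 becomes G5
A5 becomes D6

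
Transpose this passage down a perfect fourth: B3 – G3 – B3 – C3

B3 becomes F#3
G3 becomes D3
B3 becomes F#3
C3 becomes G2

F#3 D3 F#3 G2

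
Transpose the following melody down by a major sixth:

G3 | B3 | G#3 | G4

G3 gives Bb2
B3 gives D3
G#3 gives B2
G4 gives Bb3

Bb2 D3 B2 Bb3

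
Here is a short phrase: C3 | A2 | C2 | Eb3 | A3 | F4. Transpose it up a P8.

C3: an octave up reaches C, and 12 semitones makes it C4.
A2 up a perfect octave is A3.
C2 up a perfect octave is C3.
A perfect octave up from Eb3 gives Eb4.
A3 up a perfect octave is A4.
F4: an octave up reaches F, and 12 semitones makes it F5.

C4 A3 C3 Eb4 A4 F5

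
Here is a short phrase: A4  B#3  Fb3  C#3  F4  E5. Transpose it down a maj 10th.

A4 → F3
B#3 → G#2
Fb3 → Dbb2
C#3 → A1
F4 → Db3
E5 → C4

F3 G#2 Dbb2 A1 Db3 C4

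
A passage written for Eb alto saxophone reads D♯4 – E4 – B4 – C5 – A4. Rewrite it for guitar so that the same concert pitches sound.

First find concert pitch: the Eb alto saxophone sounds a major sixth below written, so D♯4 E4 B4 C5 A4 sounds F#3 G3 D4 Eb4 C4.
Then write for guitar: it sounds a perfect octave below written, so the part must be a perfect octave above concert.
F#3 → F#4
G3 → G4
D4 → D5
Eb4 → Eb5
C4 → C5

F#4 G4 D5 Eb5 C5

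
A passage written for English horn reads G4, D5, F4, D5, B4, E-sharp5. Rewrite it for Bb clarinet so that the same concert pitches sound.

D4 A4 C4 A4 F#4 B#4

First find concert pitch: the English horn sounds a perfect fifth below written, so G4 D5 F4 D5 B4 E-sharp5 sounds C4 G4 Bb3 G4 E4 A#4.
Then write for Bb clarinet: it sounds a major second below written, so the part must be a major second above concert.
C4 → D4
G4 → A4
Bb3 → C4
G4 → A4
E4 → F#4
A#4 → B#4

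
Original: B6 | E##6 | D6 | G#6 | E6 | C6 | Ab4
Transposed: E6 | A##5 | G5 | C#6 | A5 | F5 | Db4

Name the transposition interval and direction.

down a perfect fifth

From B6 to E6 is 5 letter names — a fifth of some quality.
E6 to B6 is 7 semitones, which makes it a perfect fifth; the second version is lower, so the direction is down.
Checking another pair — Ab4 → Db4 — gives the same interval.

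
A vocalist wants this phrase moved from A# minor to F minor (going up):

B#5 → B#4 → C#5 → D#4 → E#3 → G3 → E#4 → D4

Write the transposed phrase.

G6 G5 Ab5 Bb4 C4 Ebb4 C5 Bbb4

A# minor to F minor up is a diminished sixth, so every note moves up by that interval.
B#5 becomes G6
B#4 becomes G5
C#5 becomes Ab5
D#4 becomes Bb4
E#3 becomes C4
G3 becomes Ebb4
E#4 becomes C5
D4 becomes Bbb4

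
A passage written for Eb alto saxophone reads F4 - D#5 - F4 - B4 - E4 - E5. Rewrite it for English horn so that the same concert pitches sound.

Eb4 C#5 Eb4 A4 D4 D5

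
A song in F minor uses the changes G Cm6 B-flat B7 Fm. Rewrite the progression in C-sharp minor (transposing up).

F minor up to C-sharp minor is an augmented fifth; each chord root moves by that interval while the quality stays the same.
G: root G up an augmented fifth → D#, giving D#.
Cm6: root C up an augmented fifth → G#, giving G#m6.
B-flat: root B-flat up an augmented fifth → F#, giving F#.
B7: root B up an augmented fifth → F##, giving F##7.
Fm: root F up an augmented fifth → C#, giving C#m.

D# G#m6 F# F##7 C#m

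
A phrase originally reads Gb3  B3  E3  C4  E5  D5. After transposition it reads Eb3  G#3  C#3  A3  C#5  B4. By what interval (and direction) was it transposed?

down a minor third

Take the first pair: Gb3 → Eb3. G to E spans 3 letter names, so the interval is some kind of third.
Eb3 to Gb3 is 3 semitones, which makes it a minor third; the second version is lower, so the direction is down.
Checking another pair — D5 → B4 — gives the same interval.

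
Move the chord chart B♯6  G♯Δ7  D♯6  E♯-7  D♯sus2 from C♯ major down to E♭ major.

D6 BbΔ7 F6 G-7 Fsus2

C♯ major down to E♭ major is an augmented sixth; each chord root moves by that interval while the quality stays the same.
B♯6: root B♯ down an augmented sixth → D, giving D6.
G♯Δ7: root G♯ down an augmented sixth → Bb, giving BbΔ7.
D♯6: root D♯ down an augmented sixth → F, giving F6.
E♯-7: root E♯ down an augmented sixth → G, giving G-7.
D♯sus2: root D♯ down an augmented sixth → F, giving Fsus2.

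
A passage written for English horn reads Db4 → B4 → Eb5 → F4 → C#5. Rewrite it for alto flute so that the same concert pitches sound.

Cb4 A4 Db5 Eb4 B4

First find concert pitch: the English horn sounds a perfect fifth below written, so Db4 B4 Eb5 F4 C#5 sounds Gb3 E4 Ab4 Bb3 F#4.
Then write for alto flute: it sounds a perfect fourth below written, so the part must be a perfect fourth above concert.
Gb3 → Cb4
E4 → A4
Ab4 → Db5
Bb3 → Eb4
F#4 → B4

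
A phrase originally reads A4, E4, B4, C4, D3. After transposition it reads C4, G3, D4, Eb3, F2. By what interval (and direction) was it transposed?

From A4 to C4 is 6 letter names — a sixth of some quality.
C4 to A4 is 9 semitones, which makes it a major sixth; the second version is lower, so the direction is down.
Checking another pair — D3 → F2 — gives the same interval.

down a major sixth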